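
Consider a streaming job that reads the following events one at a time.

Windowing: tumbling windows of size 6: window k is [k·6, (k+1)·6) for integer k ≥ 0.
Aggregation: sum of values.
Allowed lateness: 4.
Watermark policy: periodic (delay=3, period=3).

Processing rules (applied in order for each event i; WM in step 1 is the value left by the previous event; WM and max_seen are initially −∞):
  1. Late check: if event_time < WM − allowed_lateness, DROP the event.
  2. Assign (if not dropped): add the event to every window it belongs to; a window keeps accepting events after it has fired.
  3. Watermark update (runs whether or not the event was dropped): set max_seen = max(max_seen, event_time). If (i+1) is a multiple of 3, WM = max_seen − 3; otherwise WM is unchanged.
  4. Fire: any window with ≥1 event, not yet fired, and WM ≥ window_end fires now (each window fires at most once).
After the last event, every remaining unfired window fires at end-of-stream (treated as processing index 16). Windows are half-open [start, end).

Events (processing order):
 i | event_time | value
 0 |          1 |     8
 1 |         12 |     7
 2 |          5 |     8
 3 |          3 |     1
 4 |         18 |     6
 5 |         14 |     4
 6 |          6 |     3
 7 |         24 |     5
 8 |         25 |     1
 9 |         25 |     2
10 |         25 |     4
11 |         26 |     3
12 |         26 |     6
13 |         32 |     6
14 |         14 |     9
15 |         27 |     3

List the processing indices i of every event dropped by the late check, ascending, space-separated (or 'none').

3 6 14

i=0 t=1 v=8: → [0,6); WM=−∞
i=1 t=12 v=7: → [12,18); WM=−∞
i=2 t=5 v=8: → [0,6); WM=9; [0,6) fires=16
i=3 t=3 v=1: DROP (t<9-4); WM=9
i=4 t=18 v=6: → [18,24); WM=9
i=5 t=14 v=4: → [12,18); WM=15
i=6 t=6 v=3: DROP (t<15-4); WM=15
i=7 t=24 v=5: → [24,30); WM=15
i=8 t=25 v=1: → [24,30); WM=22; [12,18) fires=11
i=9 t=25 v=2: → [24,30); WM=22
i=10 t=25 v=4: → [24,30); WM=22
i=11 t=26 v=3: → [24,30); WM=23
i=12 t=26 v=6: → [24,30); WM=23
i=13 t=32 v=6: → [30,36); WM=23
i=14 t=14 v=9: DROP (t<23-4); WM=29; [18,24) fires=6
i=15 t=27 v=3: → [24,30); WM=29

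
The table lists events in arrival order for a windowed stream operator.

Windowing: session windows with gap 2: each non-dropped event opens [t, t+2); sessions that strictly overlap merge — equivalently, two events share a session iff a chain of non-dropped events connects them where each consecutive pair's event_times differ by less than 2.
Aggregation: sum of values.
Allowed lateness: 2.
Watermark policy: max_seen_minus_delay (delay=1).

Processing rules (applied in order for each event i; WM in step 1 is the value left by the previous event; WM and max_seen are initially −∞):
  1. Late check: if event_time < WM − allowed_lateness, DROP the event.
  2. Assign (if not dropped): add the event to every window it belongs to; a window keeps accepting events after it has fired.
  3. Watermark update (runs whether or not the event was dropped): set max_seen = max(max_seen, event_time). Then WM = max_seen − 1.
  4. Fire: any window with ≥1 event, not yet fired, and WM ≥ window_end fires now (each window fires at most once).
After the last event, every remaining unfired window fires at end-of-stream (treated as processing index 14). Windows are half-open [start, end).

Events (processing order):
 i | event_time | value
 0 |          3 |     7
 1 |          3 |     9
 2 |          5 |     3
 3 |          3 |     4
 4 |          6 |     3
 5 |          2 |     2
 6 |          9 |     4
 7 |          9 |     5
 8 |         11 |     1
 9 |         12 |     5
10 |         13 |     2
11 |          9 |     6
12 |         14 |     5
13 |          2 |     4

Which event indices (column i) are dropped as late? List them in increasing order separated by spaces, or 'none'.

5 11 13

i=0 t=3 v=7: → [3,5); WM=2
i=1 t=3 v=9: → [3,5); WM=2
i=2 t=5 v=3: → [5,7); WM=4
i=3 t=3 v=4: → [3,5); WM=4
i=4 t=6 v=3: → [5,8); WM=5
i=5 t=2 v=2: DROP (t<5-2); WM=5
i=6 t=9 v=4: → [9,11); WM=8
i=7 t=9 v=5: → [9,11); WM=8
i=8 t=11 v=1: → [11,13); WM=10
i=9 t=12 v=5: → [11,14); WM=11
i=10 t=13 v=2: → [11,15); WM=12
i=11 t=9 v=6: DROP (t<12-2); WM=12
i=12 t=14 v=5: → [11,16); WM=13
i=13 t=2 v=4: DROP (t<13-2); WM=13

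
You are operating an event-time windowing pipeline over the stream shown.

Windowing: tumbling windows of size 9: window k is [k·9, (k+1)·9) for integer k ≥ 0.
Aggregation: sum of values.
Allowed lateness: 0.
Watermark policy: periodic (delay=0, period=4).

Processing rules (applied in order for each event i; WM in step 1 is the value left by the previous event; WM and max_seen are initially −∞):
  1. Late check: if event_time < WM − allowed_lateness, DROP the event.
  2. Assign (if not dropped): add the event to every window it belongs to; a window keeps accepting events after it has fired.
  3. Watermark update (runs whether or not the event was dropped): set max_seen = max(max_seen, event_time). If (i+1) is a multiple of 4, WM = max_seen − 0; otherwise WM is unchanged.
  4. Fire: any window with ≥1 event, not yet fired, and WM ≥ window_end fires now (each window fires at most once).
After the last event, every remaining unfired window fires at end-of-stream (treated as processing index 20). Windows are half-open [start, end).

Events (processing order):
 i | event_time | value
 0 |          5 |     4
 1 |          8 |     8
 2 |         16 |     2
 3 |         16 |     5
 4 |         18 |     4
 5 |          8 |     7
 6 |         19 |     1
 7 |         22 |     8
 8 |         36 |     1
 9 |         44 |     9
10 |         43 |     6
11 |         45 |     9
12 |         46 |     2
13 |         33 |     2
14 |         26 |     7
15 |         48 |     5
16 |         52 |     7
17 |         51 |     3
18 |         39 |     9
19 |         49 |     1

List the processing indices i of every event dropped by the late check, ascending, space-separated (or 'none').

5 13 14 18

i=0 t=5 v=4: → [0,9); WM=−∞
i=1 t=8 v=8: → [0,9); WM=−∞
i=2 t=16 v=2: → [9,18); WM=−∞
i=3 t=16 v=5: → [9,18); WM=16; [0,9) fires=12
i=4 t=18 v=4: → [18,27); WM=16
i=5 t=8 v=7: DROP (t<16-0); WM=16
i=6 t=19 v=1: → [18,27); WM=16
i=7 t=22 v=8: → [18,27); WM=22; [9,18) fires=7
i=8 t=36 v=1: → [36,45); WM=22
i=9 t=44 v=9: → [36,45); WM=22
i=10 t=43 v=6: → [36,45); WM=22
i=11 t=45 v=9: → [45,54); WM=45; [18,27) fires=13 [36,45) fires=16
i=12 t=46 v=2: → [45,54); WM=45
i=13 t=33 v=2: DROP (t<45-0); WM=45
i=14 t=26 v=7: DROP (t<45-0); WM=45
i=15 t=48 v=5: → [45,54); WM=48
i=16 t=52 v=7: → [45,54); WM=48
i=17 t=51 v=3: → [45,54); WM=48
i=18 t=39 v=9: DROP (t<48-0); WM=48
i=19 t=49 v=1: → [45,54); WM=52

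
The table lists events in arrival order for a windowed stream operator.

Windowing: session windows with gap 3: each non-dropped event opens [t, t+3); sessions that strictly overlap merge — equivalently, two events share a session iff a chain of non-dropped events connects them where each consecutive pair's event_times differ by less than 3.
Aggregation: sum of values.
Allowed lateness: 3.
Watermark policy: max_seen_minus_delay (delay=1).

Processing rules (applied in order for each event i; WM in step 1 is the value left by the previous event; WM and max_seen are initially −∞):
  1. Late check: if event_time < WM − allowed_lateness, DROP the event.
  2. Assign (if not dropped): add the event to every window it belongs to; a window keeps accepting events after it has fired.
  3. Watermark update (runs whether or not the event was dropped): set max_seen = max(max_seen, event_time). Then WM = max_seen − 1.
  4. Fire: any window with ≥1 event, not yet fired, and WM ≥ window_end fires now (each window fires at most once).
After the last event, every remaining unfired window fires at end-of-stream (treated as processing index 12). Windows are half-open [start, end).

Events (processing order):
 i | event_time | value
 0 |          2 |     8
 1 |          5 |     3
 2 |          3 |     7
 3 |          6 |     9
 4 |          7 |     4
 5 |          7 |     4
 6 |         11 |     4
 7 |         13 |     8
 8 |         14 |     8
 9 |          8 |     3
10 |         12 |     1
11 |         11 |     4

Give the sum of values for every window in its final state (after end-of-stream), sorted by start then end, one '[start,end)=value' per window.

i=0 t=2 v=8: → [2,5); WM=1
i=1 t=5 v=3: → [5,8); WM=4
i=2 t=3 v=7: → [2,8); WM=4
i=3 t=6 v=9: → [2,9); WM=5
i=4 t=7 v=4: → [2,10); WM=6
i=5 t=7 v=4: → [2,10); WM=6
i=6 t=11 v=4: → [11,14); WM=10
i=7 t=13 v=8: → [11,16); WM=12
i=8 t=14 v=8: → [11,17); WM=13
i=9 t=8 v=3: DROP (t<13-3); WM=13
i=10 t=12 v=1: → [11,17); WM=13
i=11 t=11 v=4: → [11,17); WM=13

[2,10)=35 [11,17)=25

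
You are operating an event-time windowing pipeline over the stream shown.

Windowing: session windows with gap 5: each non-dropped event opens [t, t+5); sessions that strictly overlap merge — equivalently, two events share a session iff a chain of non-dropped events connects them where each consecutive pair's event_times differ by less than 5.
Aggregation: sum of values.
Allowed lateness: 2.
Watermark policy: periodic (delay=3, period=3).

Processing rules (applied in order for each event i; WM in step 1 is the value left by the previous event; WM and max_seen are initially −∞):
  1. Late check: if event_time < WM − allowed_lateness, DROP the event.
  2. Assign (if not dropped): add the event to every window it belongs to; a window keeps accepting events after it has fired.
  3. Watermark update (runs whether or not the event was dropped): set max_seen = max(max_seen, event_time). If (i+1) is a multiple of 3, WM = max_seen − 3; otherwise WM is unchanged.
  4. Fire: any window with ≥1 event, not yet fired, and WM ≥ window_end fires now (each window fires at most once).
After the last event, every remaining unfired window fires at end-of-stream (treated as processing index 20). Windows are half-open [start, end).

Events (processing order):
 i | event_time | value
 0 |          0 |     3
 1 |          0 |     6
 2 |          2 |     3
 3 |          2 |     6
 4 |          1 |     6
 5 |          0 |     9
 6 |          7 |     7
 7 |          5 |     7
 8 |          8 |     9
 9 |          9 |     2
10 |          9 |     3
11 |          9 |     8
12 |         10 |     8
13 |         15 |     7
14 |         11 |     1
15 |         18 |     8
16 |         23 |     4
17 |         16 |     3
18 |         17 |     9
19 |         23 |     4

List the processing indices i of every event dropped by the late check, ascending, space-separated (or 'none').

i=0 t=0 v=3: → [0,5); WM=−∞
i=1 t=0 v=6: → [0,5); WM=−∞
i=2 t=2 v=3: → [0,7); WM=-1
i=3 t=2 v=6: → [0,7); WM=-1
i=4 t=1 v=6: → [0,7); WM=-1
i=5 t=0 v=9: → [0,7); WM=-1
i=6 t=7 v=7: → [7,12); WM=-1
i=7 t=5 v=7: → [0,12); WM=-1
i=8 t=8 v=9: → [0,13); WM=5
i=9 t=9 v=2: → [0,14); WM=5
i=10 t=9 v=3: → [0,14); WM=5
i=11 t=9 v=8: → [0,14); WM=6
i=12 t=10 v=8: → [0,15); WM=6
i=13 t=15 v=7: → [15,20); WM=6
i=14 t=11 v=1: → [0,20); WM=12
i=15 t=18 v=8: → [0,23); WM=12
i=16 t=23 v=4: → [23,28); WM=12
i=17 t=16 v=3: → [0,23); WM=20
i=18 t=17 v=9: DROP (t<20-2); WM=20
i=19 t=23 v=4: → [23,28); WM=20

18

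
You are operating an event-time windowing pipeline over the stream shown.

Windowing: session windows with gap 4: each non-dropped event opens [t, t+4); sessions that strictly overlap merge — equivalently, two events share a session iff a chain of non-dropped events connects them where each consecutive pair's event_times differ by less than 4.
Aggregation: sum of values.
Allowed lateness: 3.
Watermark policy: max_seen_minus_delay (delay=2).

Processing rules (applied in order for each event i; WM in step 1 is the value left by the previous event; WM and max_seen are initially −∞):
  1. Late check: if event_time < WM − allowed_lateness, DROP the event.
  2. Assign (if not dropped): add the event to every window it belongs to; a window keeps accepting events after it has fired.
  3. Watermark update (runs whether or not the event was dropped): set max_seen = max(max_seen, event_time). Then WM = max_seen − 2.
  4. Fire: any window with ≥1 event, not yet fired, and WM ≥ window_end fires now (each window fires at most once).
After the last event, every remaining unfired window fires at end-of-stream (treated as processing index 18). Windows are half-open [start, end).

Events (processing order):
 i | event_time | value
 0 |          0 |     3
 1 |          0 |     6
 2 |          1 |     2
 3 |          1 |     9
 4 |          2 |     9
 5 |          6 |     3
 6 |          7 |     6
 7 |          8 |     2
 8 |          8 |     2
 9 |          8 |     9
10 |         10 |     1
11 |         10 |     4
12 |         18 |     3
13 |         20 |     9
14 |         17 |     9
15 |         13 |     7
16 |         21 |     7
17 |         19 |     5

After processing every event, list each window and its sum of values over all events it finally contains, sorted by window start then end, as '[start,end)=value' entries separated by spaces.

i=0 t=0 v=3: → [0,4); WM=-2
i=1 t=0 v=6: → [0,4); WM=-2
i=2 t=1 v=2: → [0,5); WM=-1
i=3 t=1 v=9: → [0,5); WM=-1
i=4 t=2 v=9: → [0,6); WM=0
i=5 t=6 v=3: → [6,10); WM=4
i=6 t=7 v=6: → [6,11); WM=5
i=7 t=8 v=2: → [6,12); WM=6
i=8 t=8 v=2: → [6,12); WM=6
i=9 t=8 v=9: → [6,12); WM=6
i=10 t=10 v=1: → [6,14); WM=8
i=11 t=10 v=4: → [6,14); WM=8
i=12 t=18 v=3: → [18,22); WM=16
i=13 t=20 v=9: → [18,24); WM=18
i=14 t=17 v=9: → [17,24); WM=18
i=15 t=13 v=7: DROP (t<18-3); WM=18
i=16 t=21 v=7: → [17,25); WM=19
i=17 t=19 v=5: → [17,25); WM=19

[0,6)=29 [6,14)=27 [17,25)=33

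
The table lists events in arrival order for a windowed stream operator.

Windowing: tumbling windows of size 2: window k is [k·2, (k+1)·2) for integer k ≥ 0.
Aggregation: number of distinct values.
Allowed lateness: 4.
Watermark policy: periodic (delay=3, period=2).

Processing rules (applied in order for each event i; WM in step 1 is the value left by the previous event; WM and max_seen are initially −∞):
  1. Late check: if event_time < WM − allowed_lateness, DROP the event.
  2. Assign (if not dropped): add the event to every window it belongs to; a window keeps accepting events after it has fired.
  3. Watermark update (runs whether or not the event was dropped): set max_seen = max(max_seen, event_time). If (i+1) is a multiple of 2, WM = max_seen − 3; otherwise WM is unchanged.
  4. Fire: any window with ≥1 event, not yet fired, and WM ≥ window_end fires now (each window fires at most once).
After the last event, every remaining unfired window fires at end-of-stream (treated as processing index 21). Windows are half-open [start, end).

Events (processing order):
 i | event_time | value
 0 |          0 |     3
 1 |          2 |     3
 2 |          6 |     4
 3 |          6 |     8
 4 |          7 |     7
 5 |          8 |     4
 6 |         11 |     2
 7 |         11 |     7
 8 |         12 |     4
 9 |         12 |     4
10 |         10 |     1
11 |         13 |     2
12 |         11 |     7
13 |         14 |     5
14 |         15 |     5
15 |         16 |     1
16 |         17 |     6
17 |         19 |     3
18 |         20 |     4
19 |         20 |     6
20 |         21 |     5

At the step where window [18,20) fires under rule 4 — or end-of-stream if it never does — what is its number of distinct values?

i=0 t=0 v=3: → [0,2); WM=−∞
i=1 t=2 v=3: → [2,4); WM=-1
i=2 t=6 v=4: → [6,8); WM=-1
i=3 t=6 v=8: → [6,8); WM=3; [0,2) fires=1
i=4 t=7 v=7: → [6,8); WM=3
i=5 t=8 v=4: → [8,10); WM=5; [2,4) fires=1
i=6 t=11 v=2: → [10,12); WM=5
i=7 t=11 v=7: → [10,12); WM=8; [6,8) fires=3
i=8 t=12 v=4: → [12,14); WM=8
i=9 t=12 v=4: → [12,14); WM=9
i=10 t=10 v=1: → [10,12); WM=9
i=11 t=13 v=2: → [12,14); WM=10; [8,10) fires=1
i=12 t=11 v=7: → [10,12); WM=10
i=13 t=14 v=5: → [14,16); WM=11
i=14 t=15 v=5: → [14,16); WM=11
i=15 t=16 v=1: → [16,18); WM=13; [10,12) fires=3
i=16 t=17 v=6: → [16,18); WM=13
i=17 t=19 v=3: → [18,20); WM=16; [12,14) fires=2 [14,16) fires=1
i=18 t=20 v=4: → [20,22); WM=16
i=19 t=20 v=6: → [20,22); WM=17
i=20 t=21 v=5: → [20,22); WM=17

1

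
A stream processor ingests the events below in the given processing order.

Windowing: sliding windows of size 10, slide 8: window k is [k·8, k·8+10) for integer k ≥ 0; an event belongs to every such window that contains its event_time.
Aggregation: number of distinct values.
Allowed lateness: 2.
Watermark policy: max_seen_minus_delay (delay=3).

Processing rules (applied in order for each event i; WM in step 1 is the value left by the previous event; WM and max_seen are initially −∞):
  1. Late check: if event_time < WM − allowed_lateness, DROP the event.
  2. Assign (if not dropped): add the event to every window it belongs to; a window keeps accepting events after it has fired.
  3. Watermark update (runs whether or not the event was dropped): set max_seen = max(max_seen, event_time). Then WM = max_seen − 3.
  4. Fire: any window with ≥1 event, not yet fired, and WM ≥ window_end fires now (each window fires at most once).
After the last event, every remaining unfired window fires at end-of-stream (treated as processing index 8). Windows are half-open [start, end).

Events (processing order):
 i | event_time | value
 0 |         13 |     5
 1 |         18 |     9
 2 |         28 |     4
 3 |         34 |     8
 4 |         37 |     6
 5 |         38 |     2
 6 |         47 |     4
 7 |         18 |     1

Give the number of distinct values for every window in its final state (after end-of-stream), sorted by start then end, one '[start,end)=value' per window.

i=0 t=13 v=5: → [8,18); WM=10
i=1 t=18 v=9: → [16,26); WM=15
i=2 t=28 v=4: → [24,34); WM=25; [8,18) fires=1
i=3 t=34 v=8: → [32,42); WM=31; [16,26) fires=1
i=4 t=37 v=6: → [32,42); WM=34; [24,34) fires=1
i=5 t=38 v=2: → [32,42); WM=35
i=6 t=47 v=4: → [40,50); WM=44; [32,42) fires=3
i=7 t=18 v=1: DROP (t<44-2); WM=44

[8,18)=1 [16,26)=1 [24,34)=1 [32,42)=3 [40,50)=1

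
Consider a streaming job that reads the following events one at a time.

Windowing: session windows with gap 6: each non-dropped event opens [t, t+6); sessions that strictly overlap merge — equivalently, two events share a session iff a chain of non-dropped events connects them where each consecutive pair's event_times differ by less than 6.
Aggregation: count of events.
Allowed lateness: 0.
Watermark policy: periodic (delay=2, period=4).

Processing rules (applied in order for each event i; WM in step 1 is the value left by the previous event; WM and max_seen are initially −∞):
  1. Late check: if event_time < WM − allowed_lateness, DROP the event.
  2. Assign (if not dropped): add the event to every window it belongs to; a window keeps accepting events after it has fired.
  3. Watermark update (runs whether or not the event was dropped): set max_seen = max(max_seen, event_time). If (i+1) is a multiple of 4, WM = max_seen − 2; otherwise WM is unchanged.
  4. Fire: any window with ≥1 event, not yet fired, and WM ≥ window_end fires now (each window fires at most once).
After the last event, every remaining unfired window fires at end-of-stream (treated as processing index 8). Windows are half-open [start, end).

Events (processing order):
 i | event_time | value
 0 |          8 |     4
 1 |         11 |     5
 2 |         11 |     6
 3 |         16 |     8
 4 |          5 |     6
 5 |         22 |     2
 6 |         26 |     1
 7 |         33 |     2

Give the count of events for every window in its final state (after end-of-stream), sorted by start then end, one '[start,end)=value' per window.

i=0 t=8 v=4: → [8,14); WM=−∞
i=1 t=11 v=5: → [8,17); WM=−∞
i=2 t=11 v=6: → [8,17); WM=−∞
i=3 t=16 v=8: → [8,22); WM=14
i=4 t=5 v=6: DROP (t<14-0); WM=14
i=5 t=22 v=2: → [22,28); WM=14
i=6 t=26 v=1: → [22,32); WM=14
i=7 t=33 v=2: → [33,39); WM=31

[8,22)=4 [22,32)=2 [33,39)=1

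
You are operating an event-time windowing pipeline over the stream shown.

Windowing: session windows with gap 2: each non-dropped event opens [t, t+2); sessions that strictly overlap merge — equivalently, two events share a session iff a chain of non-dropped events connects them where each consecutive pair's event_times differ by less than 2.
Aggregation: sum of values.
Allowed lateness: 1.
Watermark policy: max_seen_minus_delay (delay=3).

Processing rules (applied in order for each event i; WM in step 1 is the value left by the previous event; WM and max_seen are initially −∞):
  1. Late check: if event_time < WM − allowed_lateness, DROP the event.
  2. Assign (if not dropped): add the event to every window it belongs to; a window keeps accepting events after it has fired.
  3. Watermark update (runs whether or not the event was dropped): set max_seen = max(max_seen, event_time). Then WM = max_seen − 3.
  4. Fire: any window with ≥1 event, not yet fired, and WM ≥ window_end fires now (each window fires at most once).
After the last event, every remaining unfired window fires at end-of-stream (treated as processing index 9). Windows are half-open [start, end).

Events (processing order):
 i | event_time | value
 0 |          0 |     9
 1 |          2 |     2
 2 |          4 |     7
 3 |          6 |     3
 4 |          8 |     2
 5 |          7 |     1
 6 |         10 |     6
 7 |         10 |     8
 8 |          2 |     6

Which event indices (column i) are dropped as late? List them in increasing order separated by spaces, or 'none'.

i=0 t=0 v=9: → [0,2); WM=-3
i=1 t=2 v=2: → [2,4); WM=-1
i=2 t=4 v=7: → [4,6); WM=1
i=3 t=6 v=3: → [6,8); WM=3
i=4 t=8 v=2: → [8,10); WM=5
i=5 t=7 v=1: → [6,10); WM=5
i=6 t=10 v=6: → [10,12); WM=7
i=7 t=10 v=8: → [10,12); WM=7
i=8 t=2 v=6: DROP (t<7-1); WM=7

8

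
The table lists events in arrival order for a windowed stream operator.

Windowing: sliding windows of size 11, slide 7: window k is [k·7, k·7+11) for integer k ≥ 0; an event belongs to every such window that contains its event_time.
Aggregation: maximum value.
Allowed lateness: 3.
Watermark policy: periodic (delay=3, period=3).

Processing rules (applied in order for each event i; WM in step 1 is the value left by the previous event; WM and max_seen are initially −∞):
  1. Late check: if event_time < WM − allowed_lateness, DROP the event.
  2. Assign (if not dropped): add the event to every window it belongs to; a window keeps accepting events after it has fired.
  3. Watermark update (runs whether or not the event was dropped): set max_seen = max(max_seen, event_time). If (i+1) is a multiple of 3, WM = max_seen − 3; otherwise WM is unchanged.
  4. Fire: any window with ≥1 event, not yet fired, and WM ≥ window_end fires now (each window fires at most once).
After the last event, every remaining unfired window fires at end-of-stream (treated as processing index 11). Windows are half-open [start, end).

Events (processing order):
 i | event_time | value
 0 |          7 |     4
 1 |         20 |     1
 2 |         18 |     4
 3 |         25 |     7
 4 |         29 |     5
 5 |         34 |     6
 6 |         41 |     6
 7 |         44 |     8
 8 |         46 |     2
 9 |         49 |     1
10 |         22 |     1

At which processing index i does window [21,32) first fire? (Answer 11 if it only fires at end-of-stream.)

i=0 t=7 v=4: → [7,18),[0,11); WM=−∞
i=1 t=20 v=1: → [14,25); WM=−∞
i=2 t=18 v=4: → [14,25); WM=17; [0,11) fires=4
i=3 t=25 v=7: → [21,32); WM=17
i=4 t=29 v=5: → [28,39),[21,32); WM=17
i=5 t=34 v=6: → [28,39); WM=31; [7,18) fires=4 [14,25) fires=4
i=6 t=41 v=6: → [35,46); WM=31
i=7 t=44 v=8: → [42,53),[35,46); WM=31
i=8 t=46 v=2: → [42,53); WM=43; [21,32) fires=7 [28,39) fires=6
i=9 t=49 v=1: → [49,60),[42,53); WM=43
i=10 t=22 v=1: DROP (t<43-3); WM=43

8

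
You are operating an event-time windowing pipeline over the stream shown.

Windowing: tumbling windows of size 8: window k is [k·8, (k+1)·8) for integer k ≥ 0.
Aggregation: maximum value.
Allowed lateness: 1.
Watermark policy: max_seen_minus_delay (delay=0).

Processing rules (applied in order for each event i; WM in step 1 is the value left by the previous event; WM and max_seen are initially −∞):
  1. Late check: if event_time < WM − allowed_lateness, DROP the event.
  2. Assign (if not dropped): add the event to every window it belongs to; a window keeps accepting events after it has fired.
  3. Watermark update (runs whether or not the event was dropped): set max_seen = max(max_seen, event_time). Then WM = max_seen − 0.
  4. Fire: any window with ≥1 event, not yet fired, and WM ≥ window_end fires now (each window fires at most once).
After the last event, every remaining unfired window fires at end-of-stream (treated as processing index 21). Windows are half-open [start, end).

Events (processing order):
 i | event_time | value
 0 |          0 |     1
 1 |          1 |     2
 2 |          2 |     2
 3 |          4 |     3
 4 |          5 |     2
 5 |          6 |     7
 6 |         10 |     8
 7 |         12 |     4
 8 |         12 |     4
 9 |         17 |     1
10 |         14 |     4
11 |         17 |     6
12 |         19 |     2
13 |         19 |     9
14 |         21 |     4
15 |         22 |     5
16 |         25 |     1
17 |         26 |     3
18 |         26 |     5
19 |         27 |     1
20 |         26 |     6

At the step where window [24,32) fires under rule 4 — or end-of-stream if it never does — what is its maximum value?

6

i=0 t=0 v=1: → [0,8); WM=0
i=1 t=1 v=2: → [0,8); WM=1
i=2 t=2 v=2: → [0,8); WM=2
i=3 t=4 v=3: → [0,8); WM=4
i=4 t=5 v=2: → [0,8); WM=5
i=5 t=6 v=7: → [0,8); WM=6
i=6 t=10 v=8: → [8,16); WM=10; [0,8) fires=7
i=7 t=12 v=4: → [8,16); WM=12
i=8 t=12 v=4: → [8,16); WM=12
i=9 t=17 v=1: → [16,24); WM=17; [8,16) fires=8
i=10 t=14 v=4: DROP (t<17-1); WM=17
i=11 t=17 v=6: → [16,24); WM=17
i=12 t=19 v=2: → [16,24); WM=19
i=13 t=19 v=9: → [16,24); WM=19
i=14 t=21 v=4: → [16,24); WM=21
i=15 t=22 v=5: → [16,24); WM=22
i=16 t=25 v=1: → [24,32); WM=25; [16,24) fires=9
i=17 t=26 v=3: → [24,32); WM=26
i=18 t=26 v=5: → [24,32); WM=26
i=19 t=27 v=1: → [24,32); WM=27
i=20 t=26 v=6: → [24,32); WM=27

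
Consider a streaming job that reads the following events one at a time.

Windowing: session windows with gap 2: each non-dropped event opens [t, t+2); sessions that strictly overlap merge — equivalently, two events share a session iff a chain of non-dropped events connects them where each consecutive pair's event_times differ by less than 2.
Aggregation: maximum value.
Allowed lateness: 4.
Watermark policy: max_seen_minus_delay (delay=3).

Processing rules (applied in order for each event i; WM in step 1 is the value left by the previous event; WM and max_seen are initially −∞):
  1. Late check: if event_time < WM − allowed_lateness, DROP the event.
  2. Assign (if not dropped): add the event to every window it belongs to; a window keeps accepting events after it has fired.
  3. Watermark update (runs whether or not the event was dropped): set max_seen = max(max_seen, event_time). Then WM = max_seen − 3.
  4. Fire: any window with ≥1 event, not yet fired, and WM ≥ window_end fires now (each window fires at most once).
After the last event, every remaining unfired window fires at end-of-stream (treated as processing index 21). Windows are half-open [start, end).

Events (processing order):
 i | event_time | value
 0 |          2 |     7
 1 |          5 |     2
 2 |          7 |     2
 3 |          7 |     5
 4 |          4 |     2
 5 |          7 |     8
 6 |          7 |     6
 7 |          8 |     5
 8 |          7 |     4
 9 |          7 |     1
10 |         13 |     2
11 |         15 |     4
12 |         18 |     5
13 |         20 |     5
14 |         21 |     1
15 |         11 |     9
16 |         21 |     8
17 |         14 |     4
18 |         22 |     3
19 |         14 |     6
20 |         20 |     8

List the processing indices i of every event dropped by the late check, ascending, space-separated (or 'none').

15 19

i=0 t=2 v=7: → [2,4); WM=-1
i=1 t=5 v=2: → [5,7); WM=2
i=2 t=7 v=2: → [7,9); WM=4
i=3 t=7 v=5: → [7,9); WM=4
i=4 t=4 v=2: → [4,7); WM=4
i=5 t=7 v=8: → [7,9); WM=4
i=6 t=7 v=6: → [7,9); WM=4
i=7 t=8 v=5: → [7,10); WM=5
i=8 t=7 v=4: → [7,10); WM=5
i=9 t=7 v=1: → [7,10); WM=5
i=10 t=13 v=2: → [13,15); WM=10
i=11 t=15 v=4: → [15,17); WM=12
i=12 t=18 v=5: → [18,20); WM=15
i=13 t=20 v=5: → [20,22); WM=17
i=14 t=21 v=1: → [20,23); WM=18
i=15 t=11 v=9: DROP (t<18-4); WM=18
i=16 t=21 v=8: → [20,23); WM=18
i=17 t=14 v=4: → [13,17); WM=18
i=18 t=22 v=3: → [20,24); WM=19
i=19 t=14 v=6: DROP (t<19-4); WM=19
i=20 t=20 v=8: → [20,24); WM=19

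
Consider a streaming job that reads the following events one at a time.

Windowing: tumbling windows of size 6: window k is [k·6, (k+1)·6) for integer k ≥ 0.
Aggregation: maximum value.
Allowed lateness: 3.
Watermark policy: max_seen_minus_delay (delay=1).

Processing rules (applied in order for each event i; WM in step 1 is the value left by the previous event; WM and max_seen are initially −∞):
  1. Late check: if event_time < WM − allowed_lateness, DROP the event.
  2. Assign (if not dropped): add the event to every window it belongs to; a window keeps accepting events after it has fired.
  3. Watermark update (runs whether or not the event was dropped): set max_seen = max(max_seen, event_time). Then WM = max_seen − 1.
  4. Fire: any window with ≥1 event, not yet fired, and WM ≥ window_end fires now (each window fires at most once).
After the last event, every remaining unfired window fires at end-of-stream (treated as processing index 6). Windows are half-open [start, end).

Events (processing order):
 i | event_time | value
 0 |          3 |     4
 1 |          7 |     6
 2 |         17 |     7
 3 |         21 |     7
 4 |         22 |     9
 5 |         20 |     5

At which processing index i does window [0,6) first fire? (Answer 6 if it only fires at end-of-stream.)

i=0 t=3 v=4: → [0,6); WM=2
i=1 t=7 v=6: → [6,12); WM=6; [0,6) fires=4
i=2 t=17 v=7: → [12,18); WM=16; [6,12) fires=6
i=3 t=21 v=7: → [18,24); WM=20; [12,18) fires=7
i=4 t=22 v=9: → [18,24); WM=21
i=5 t=20 v=5: → [18,24); WM=21

1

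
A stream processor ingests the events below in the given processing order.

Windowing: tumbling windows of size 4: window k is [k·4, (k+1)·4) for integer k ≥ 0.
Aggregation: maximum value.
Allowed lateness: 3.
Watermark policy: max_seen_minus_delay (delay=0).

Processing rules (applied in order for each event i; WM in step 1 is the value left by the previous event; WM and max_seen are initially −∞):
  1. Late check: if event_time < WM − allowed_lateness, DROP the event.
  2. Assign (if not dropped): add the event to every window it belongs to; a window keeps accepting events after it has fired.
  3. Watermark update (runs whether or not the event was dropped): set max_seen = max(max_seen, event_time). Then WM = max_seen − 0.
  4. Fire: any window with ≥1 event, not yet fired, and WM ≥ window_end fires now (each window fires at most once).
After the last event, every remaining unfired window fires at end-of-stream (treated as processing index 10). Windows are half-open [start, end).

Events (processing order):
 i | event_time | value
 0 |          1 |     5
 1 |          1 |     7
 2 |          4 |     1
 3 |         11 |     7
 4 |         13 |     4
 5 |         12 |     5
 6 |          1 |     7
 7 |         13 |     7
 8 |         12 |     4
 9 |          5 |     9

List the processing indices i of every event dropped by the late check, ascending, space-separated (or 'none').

6 9

i=0 t=1 v=5: → [0,4); WM=1
i=1 t=1 v=7: → [0,4); WM=1
i=2 t=4 v=1: → [4,8); WM=4; [0,4) fires=7
i=3 t=11 v=7: → [8,12); WM=11; [4,8) fires=1
i=4 t=13 v=4: → [12,16); WM=13; [8,12) fires=7
i=5 t=12 v=5: → [12,16); WM=13
i=6 t=1 v=7: DROP (t<13-3); WM=13
i=7 t=13 v=7: → [12,16); WM=13
i=8 t=12 v=4: → [12,16); WM=13
i=9 t=5 v=9: DROP (t<13-3); WM=13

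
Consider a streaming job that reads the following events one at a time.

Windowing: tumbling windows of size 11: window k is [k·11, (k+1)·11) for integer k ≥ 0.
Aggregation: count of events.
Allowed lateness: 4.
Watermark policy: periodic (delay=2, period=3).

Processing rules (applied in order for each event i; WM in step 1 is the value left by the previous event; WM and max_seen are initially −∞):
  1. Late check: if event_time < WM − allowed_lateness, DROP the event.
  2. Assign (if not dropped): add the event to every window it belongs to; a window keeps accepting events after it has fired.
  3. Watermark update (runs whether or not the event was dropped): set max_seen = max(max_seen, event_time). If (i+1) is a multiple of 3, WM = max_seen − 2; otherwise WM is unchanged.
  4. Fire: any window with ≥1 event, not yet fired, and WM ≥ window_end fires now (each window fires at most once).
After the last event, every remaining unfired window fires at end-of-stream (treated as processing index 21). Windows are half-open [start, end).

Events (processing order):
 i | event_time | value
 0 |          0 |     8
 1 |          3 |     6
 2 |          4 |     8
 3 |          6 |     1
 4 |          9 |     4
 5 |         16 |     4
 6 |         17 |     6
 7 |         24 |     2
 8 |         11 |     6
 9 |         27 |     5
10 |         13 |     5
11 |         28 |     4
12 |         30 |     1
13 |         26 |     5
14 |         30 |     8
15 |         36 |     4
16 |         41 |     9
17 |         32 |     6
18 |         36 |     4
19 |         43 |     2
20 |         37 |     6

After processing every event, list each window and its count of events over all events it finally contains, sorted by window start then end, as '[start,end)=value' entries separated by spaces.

[0,11)=5 [11,22)=3 [22,33)=7 [33,44)=5

i=0 t=0 v=8: → [0,11); WM=−∞
i=1 t=3 v=6: → [0,11); WM=−∞
i=2 t=4 v=8: → [0,11); WM=2
i=3 t=6 v=1: → [0,11); WM=2
i=4 t=9 v=4: → [0,11); WM=2
i=5 t=16 v=4: → [11,22); WM=14; [0,11) fires=5
i=6 t=17 v=6: → [11,22); WM=14
i=7 t=24 v=2: → [22,33); WM=14
i=8 t=11 v=6: → [11,22); WM=22; [11,22) fires=3
i=9 t=27 v=5: → [22,33); WM=22
i=10 t=13 v=5: DROP (t<22-4); WM=22
i=11 t=28 v=4: → [22,33); WM=26
i=12 t=30 v=1: → [22,33); WM=26
i=13 t=26 v=5: → [22,33); WM=26
i=14 t=30 v=8: → [22,33); WM=28
i=15 t=36 v=4: → [33,44); WM=28
i=16 t=41 v=9: → [33,44); WM=28
i=17 t=32 v=6: → [22,33); WM=39; [22,33) fires=7
i=18 t=36 v=4: → [33,44); WM=39
i=19 t=43 v=2: → [33,44); WM=39
i=20 t=37 v=6: → [33,44); WM=41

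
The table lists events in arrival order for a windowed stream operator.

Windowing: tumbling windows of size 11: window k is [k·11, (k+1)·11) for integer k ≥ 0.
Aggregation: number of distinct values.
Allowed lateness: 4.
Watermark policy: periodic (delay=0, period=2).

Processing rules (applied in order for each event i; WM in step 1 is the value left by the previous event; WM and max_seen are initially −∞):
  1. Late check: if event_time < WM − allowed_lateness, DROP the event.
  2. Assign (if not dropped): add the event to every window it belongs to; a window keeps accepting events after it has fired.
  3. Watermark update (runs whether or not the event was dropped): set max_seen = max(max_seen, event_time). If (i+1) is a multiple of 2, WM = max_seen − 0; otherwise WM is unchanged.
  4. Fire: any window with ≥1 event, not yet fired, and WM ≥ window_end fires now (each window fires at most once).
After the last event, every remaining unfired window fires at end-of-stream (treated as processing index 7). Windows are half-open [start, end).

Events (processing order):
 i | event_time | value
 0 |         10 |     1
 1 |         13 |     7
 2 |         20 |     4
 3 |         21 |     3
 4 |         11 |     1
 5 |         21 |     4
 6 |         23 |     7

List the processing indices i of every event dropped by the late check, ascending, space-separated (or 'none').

4

i=0 t=10 v=1: → [0,11); WM=−∞
i=1 t=13 v=7: → [11,22); WM=13; [0,11) fires=1
i=2 t=20 v=4: → [11,22); WM=13
i=3 t=21 v=3: → [11,22); WM=21
i=4 t=11 v=1: DROP (t<21-4); WM=21
i=5 t=21 v=4: → [11,22); WM=21
i=6 t=23 v=7: → [22,33); WM=21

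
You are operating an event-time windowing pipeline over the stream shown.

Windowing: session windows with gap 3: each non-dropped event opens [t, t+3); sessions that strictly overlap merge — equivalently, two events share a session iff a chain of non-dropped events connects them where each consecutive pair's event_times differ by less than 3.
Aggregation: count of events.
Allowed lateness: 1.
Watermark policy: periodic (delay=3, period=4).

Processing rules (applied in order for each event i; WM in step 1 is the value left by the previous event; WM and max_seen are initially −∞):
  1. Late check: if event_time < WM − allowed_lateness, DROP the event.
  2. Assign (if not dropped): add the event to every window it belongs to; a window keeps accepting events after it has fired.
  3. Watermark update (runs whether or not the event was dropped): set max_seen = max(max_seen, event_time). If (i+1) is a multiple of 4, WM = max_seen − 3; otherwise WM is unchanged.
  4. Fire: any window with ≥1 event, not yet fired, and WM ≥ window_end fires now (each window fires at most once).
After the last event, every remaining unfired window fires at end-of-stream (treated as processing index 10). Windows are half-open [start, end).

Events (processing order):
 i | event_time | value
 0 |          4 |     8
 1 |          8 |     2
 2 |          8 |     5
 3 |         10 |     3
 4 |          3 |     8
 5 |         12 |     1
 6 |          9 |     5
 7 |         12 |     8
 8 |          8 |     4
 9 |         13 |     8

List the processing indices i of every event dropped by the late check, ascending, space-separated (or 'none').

i=0 t=4 v=8: → [4,7); WM=−∞
i=1 t=8 v=2: → [8,11); WM=−∞
i=2 t=8 v=5: → [8,11); WM=−∞
i=3 t=10 v=3: → [8,13); WM=7
i=4 t=3 v=8: DROP (t<7-1); WM=7
i=5 t=12 v=1: → [8,15); WM=7
i=6 t=9 v=5: → [8,15); WM=7
i=7 t=12 v=8: → [8,15); WM=9
i=8 t=8 v=4: → [8,15); WM=9
i=9 t=13 v=8: → [8,16); WM=9

4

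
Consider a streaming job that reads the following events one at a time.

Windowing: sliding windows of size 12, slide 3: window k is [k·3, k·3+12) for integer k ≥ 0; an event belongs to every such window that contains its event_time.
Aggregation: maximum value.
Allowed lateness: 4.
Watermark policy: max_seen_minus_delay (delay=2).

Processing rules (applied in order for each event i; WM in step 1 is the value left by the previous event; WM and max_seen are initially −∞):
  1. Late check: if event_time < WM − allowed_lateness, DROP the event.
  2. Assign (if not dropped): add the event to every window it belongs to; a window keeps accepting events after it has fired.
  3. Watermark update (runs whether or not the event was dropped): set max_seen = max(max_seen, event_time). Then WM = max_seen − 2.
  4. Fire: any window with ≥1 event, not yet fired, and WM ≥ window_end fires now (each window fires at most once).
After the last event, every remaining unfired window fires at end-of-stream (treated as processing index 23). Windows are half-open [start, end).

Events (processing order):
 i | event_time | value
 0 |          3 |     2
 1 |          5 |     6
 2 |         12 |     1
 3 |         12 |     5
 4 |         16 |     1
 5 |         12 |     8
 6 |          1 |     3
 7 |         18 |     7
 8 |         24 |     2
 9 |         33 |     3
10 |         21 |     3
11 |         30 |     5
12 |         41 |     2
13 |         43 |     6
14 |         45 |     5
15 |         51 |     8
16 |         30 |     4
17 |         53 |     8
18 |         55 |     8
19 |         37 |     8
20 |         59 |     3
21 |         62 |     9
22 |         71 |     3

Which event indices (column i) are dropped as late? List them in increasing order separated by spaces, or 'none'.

6 10 16 19

i=0 t=3 v=2: → [3,15),[0,12); WM=1
i=1 t=5 v=6: → [3,15),[0,12); WM=3
i=2 t=12 v=1: → [12,24),[9,21),[6,18),[3,15); WM=10
i=3 t=12 v=5: → [12,24),[9,21),[6,18),[3,15); WM=10
i=4 t=16 v=1: → [15,27),[12,24),[9,21),[6,18); WM=14; [0,12) fires=6
i=5 t=12 v=8: → [12,24),[9,21),[6,18),[3,15); WM=14
i=6 t=1 v=3: DROP (t<14-4); WM=14
i=7 t=18 v=7: → [18,30),[15,27),[12,24),[9,21); WM=16; [3,15) fires=8
i=8 t=24 v=2: → [24,36),[21,33),[18,30),[15,27); WM=22; [6,18) fires=8 [9,21) fires=8
i=9 t=33 v=3: → [33,45),[30,42),[27,39),[24,36); WM=31; [12,24) fires=8 [15,27) fires=7 [18,30) fires=7
i=10 t=21 v=3: DROP (t<31-4); WM=31
i=11 t=30 v=5: → [30,42),[27,39),[24,36),[21,33); WM=31
i=12 t=41 v=2: → [39,51),[36,48),[33,45),[30,42); WM=39; [21,33) fires=5 [24,36) fires=5 [27,39) fires=5
i=13 t=43 v=6: → [42,54),[39,51),[36,48),[33,45); WM=41
i=14 t=45 v=5: → [45,57),[42,54),[39,51),[36,48); WM=43; [30,42) fires=5
i=15 t=51 v=8: → [51,63),[48,60),[45,57),[42,54); WM=49; [33,45) fires=6 [36,48) fires=6
i=16 t=30 v=4: DROP (t<49-4); WM=49
i=17 t=53 v=8: → [51,63),[48,60),[45,57),[42,54); WM=51; [39,51) fires=6
i=18 t=55 v=8: → [54,66),[51,63),[48,60),[45,57); WM=53
i=19 t=37 v=8: DROP (t<53-4); WM=53
i=20 t=59 v=3: → [57,69),[54,66),[51,63),[48,60); WM=57; [42,54) fires=8 [45,57) fires=8
i=21 t=62 v=9: → [60,72),[57,69),[54,66),[51,63); WM=60; [48,60) fires=8
i=22 t=71 v=3: → [69,81),[66,78),[63,75),[60,72); WM=69; [51,63) fires=9 [54,66) fires=9 [57,69) fires=9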